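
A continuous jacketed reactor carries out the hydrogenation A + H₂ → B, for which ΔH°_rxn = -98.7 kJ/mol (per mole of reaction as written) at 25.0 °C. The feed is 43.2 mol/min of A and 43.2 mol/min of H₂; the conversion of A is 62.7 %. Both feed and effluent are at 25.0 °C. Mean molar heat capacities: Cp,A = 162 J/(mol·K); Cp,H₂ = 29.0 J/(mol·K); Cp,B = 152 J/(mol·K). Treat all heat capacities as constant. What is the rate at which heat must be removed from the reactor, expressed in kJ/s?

Q_out = 44.6 kJ/s

Extent of reaction ξ = 0.627 × 43.2 = 27.086 mol/min
Reaction term: ξ·ΔH°_rxn = 27.086 × -98.7 = -2673.4 kJ/min
Q = ΔH = -2673.4 kJ/min = -44.557 kW
Heat removed = 44.557 kJ/s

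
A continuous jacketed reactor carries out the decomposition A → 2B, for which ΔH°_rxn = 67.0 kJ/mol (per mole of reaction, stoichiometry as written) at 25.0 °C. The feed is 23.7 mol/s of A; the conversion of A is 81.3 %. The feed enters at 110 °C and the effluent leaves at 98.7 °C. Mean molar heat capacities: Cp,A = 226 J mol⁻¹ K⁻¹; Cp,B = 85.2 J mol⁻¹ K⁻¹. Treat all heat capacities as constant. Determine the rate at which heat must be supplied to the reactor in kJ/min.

Q_in = 69100 kJ/min

Extent of reaction ξ = 0.813 × 23.7 = 19.268 mol/s
Reaction term: ξ·ΔH°_rxn = 19.268 × 67.0 = 1291 kJ/s
Sensible, feed 110→25 °C: -455.28 kJ/s
Outlet flows (mol/s): A 4.4319, B 38.536
Sensible, products 25→98.7 °C: 315.8 kJ/s
Q = ΔH = 1151.5 kJ/s = 1151.5 kW
Heat supplied = 69089 kJ/min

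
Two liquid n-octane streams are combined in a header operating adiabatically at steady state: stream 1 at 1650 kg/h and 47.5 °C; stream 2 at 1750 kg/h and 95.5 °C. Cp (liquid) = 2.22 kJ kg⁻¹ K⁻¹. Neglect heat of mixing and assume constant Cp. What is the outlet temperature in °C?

T_out = 72.2 °C

Energy balance with Q = 0: Σ ṁᵢCp,ᵢ(T_out − Tᵢ) = 0
Σ ṁᵢCp,ᵢTᵢ = 1650×2.22×47.5 + 1750×2.22×95.5 = 545010
Σ ṁᵢCp,ᵢ = 1650×2.22 + 1750×2.22 = 7548
T_out = 545010 / 7548 = 72.206 °C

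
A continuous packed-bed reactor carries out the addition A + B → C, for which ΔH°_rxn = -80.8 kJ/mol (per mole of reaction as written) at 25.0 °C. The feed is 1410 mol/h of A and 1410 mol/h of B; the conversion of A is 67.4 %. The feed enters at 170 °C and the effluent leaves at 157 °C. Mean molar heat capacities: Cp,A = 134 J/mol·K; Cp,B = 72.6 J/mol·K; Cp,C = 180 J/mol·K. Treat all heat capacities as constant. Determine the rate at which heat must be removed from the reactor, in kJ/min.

Extent of reaction ξ = 0.674 × 1410 = 950.34 mol/h
Reaction term: ξ·ΔH°_rxn = 950.34 × -80.8 = -76787 kJ/h
Sensible, feed 170→25 °C: -42239 kJ/h
Outlet flows (mol/h): A 459.66, B 459.66, C 950.34
Sensible, products 25→157 °C: 35116 kJ/h
Q = ΔH = -83911 kJ/h = -23.309 kW
Heat removed = 1398.5 kJ/min

Q_out = 1400 kJ/min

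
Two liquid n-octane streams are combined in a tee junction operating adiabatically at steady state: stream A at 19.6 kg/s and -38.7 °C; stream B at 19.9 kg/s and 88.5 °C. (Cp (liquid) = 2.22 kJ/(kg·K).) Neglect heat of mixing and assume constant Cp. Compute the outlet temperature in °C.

T_out = 25.4 °C

Energy balance with Q = 0: Σ ṁᵢCp,ᵢ(T_out − Tᵢ) = 0
T_out = Σ ṁᵢCp,ᵢTᵢ / Σ ṁᵢCp,ᵢ
      = 2225.8 / 87.69 = 25.383 °C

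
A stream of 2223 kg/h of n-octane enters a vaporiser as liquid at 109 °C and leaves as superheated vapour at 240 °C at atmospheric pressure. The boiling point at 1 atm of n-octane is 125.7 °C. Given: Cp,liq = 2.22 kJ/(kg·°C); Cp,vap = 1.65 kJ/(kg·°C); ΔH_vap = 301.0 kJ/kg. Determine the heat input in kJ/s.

liquid 109→125.7 °C: 37.074 kJ/kg
vaporisation at 125.7 °C: 301 kJ/kg
vapour 125.7→240 °C: 188.59 kJ/kg
Δh = 37.074 + 301 + 188.59 = 526.67 kJ/kg
Q = ṁ·Δh = 2223 kg/h × 526.67 kJ/kg = 1.1708e+06 kJ/h
|Q| = 325.22 kW

Q = 325 kJ/s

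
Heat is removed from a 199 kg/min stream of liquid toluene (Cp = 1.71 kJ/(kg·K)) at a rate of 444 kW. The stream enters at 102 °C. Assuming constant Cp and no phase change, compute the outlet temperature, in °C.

T_out = 23.7 °C

Q = 444 kW = 26640 kJ/min
ΔT = Q/(ṁ·Cp) = 26640/(199×1.71) = 78.286 K
T_out = 102 − 78.286 = 23.714 °C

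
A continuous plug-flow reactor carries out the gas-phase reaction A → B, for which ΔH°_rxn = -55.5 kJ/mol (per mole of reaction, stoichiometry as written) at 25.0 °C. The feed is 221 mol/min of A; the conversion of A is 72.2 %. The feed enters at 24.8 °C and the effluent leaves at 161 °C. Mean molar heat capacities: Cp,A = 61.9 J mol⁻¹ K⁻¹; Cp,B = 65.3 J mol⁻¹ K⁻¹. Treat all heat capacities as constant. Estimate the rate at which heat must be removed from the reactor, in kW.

Q_out = 115 kW

Extent of reaction ξ = 0.722 × 221 = 159.56 mol/min
Reaction term: ξ·ΔH°_rxn = 159.56 × -55.5 = -8855.7 kJ/min
Sensible, feed 24.8→25 °C: 2.736 kJ/min
Outlet flows (mol/min): A 61.438, B 159.56
Sensible, products 25→161 °C: 1934.2 kJ/min
Q = ΔH = -6918.7 kJ/min = -115.31 kW
Heat removed = 115.31 kW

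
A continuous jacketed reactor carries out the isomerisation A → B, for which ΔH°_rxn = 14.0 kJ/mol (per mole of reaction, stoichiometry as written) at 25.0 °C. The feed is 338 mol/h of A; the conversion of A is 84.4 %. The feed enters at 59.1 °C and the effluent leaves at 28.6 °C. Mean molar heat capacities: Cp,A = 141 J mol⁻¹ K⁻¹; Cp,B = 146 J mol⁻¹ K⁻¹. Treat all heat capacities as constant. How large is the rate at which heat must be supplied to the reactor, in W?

Q_in = 707 W

Extent of reaction ξ = 0.844 × 338 = 285.27 mol/h
Reaction term: ξ·ΔH°_rxn = 285.27 × 14.0 = 3993.8 kJ/h
Sensible, feed 59.1→25 °C: -1625.1 kJ/h
Outlet flows (mol/h): A 52.728, B 285.27
Sensible, products 25→28.6 °C: 176.7 kJ/h
Q = ΔH = 2545.4 kJ/h = 0.70705 kW
Heat supplied = 707.05 W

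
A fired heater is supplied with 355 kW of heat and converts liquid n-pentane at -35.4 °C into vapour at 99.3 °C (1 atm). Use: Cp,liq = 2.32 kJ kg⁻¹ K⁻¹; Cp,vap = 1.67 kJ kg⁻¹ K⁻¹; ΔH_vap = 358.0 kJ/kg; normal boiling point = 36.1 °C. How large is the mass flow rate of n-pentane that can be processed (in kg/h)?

ṁ = 2030 kg/h

Δh = 2.32×(36.1−-35.4) + 358.0 + 1.67×(99.3−36.1) = 629.42 kJ/kg
Q = 355 kW = 355 kJ/s = 1.278e+06 kJ/h
ṁ = Q/Δh = 1.278e+06 / 629.42 = 2030.4 kg/h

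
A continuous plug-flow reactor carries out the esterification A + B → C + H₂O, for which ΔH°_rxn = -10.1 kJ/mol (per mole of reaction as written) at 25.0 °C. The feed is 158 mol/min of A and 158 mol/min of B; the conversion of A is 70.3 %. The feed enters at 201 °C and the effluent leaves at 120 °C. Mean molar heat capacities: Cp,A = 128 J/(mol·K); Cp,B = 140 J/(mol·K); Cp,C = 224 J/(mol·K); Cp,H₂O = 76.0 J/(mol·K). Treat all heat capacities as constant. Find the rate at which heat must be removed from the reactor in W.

Extent of reaction ξ = 0.703 × 158 = 111.07 mol/min
Reaction term: ξ·ΔH°_rxn = 111.07 × -10.1 = -1121.8 kJ/min
Sensible, feed 201→25 °C: -7452.5 kJ/min
Outlet flows (mol/min): A 46.926, B 46.926, C 111.07, H₂O 111.07
Sensible, products 25→120 °C: 4360.3 kJ/min
Q = ΔH = -4214 kJ/min = -70.234 kW
Heat removed = 70234 W

Q_out = 70200 W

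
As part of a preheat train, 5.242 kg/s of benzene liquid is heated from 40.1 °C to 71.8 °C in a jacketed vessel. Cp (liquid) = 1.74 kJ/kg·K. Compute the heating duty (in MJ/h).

Q = 1040 MJ/h

Q = ṁ·Cp·ΔT = 5.242 × 1.74 × (71.8 − 40.1) = 289.14 kJ/s
Heating duty = 1040.9 MJ/h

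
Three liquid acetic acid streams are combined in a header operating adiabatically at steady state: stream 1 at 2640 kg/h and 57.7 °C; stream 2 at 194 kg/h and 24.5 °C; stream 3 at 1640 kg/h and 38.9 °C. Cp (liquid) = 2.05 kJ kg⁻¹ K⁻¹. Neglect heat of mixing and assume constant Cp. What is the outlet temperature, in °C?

No heat crosses the boundary, so H_out = H_in.
T_out = Σ ṁᵢCp,ᵢTᵢ / Σ ṁᵢCp,ᵢ
      = 452800 / 9171.7 = 49.369 °C

T_out = 49.4 °C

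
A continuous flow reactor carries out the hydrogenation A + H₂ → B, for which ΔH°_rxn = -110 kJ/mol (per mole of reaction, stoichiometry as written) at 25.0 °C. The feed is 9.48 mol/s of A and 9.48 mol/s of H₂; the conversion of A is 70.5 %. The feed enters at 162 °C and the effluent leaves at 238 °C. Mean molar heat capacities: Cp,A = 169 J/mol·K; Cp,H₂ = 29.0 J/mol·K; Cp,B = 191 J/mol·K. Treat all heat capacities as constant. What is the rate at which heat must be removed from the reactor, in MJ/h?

Extent of reaction ξ = 0.705 × 9.48 = 6.6834 mol/s
Reaction term: ξ·ΔH°_rxn = 6.6834 × -110 = -735.17 kJ/s
Sensible, feed 162→25 °C: -257.15 kJ/s
Outlet flows (mol/s): A 2.7966, H₂ 2.7966, B 6.6834
Sensible, products 25→238 °C: 389.84 kJ/s
Q = ΔH = -602.48 kJ/s = -602.48 kW
Heat removed = 2168.9 MJ/h

Q_out = 2170 MJ/h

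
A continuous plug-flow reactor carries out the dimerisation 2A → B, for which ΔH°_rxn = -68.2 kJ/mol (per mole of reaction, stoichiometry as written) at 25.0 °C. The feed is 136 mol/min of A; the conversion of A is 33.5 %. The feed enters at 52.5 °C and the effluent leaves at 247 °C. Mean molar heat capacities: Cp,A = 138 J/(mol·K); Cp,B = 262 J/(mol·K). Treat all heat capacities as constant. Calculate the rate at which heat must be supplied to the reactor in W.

Q_in = 33800 W

Extent of reaction ξ = 0.335 × 136 / 2 = 22.78 mol/min
Reaction term: ξ·ΔH°_rxn = 22.78 × -68.2 = -1553.6 kJ/min
Sensible, feed 52.5→25 °C: -516.12 kJ/min
Outlet flows (mol/min): A 90.44, B 22.78
Sensible, products 25→247 °C: 4095.7 kJ/min
Q = ΔH = 2026 kJ/min = 33.766 kW
Heat supplied = 33766 W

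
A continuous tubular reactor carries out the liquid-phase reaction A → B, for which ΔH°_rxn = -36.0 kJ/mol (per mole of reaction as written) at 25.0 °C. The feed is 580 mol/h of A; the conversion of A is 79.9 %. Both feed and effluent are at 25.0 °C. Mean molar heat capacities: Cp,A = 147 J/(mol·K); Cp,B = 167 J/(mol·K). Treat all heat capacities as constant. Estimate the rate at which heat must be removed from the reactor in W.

Extent of reaction ξ = 0.799 × 580 = 463.42 mol/h
Reaction term: ξ·ΔH°_rxn = 463.42 × -36.0 = -16683 kJ/h
Q = ΔH = -16683 kJ/h = -4.6342 kW
Heat removed = 4634.2 W

Q_out = 4630 W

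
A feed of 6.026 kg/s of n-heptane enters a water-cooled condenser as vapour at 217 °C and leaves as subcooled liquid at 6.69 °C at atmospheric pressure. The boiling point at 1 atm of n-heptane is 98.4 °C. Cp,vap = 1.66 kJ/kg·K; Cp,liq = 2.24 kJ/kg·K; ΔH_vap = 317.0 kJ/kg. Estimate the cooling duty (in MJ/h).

Q_c = 15600 MJ/h

vapour 217→98.4 °C: -196.88 kJ/kg
condensation at 98.4 °C: -317 kJ/kg
liquid 98.4→6.69 °C: -205.43 kJ/kg
Δh = -196.88 + -317 + -205.43 = -719.31 kJ/kg
Q = ṁ·Δh = 6.026 kg/s × -719.31 kJ/kg = -4334.5 kJ/s
|Q| = 4334.5 kW = 15604 MJ/h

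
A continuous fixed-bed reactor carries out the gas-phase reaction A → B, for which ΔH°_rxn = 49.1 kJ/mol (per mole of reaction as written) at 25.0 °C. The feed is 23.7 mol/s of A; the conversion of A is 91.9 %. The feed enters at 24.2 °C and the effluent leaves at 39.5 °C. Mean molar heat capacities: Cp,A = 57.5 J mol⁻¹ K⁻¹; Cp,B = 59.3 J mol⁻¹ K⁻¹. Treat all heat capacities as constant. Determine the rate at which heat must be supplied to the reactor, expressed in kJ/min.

Q_in = 65400 kJ/min

Extent of reaction ξ = 0.919 × 23.7 = 21.78 mol/s
Reaction term: ξ·ΔH°_rxn = 21.78 × 49.1 = 1069.4 kJ/s
Sensible, feed 24.2→25 °C: 1.0902 kJ/s
Outlet flows (mol/s): A 1.9197, B 21.78
Sensible, products 25→39.5 °C: 20.328 kJ/s
Q = ΔH = 1090.8 kJ/s = 1090.8 kW
Heat supplied = 65450 kJ/min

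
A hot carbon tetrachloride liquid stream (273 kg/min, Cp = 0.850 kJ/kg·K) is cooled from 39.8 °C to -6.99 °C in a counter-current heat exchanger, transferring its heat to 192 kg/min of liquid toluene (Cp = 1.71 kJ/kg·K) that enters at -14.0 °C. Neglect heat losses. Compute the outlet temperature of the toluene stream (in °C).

Heat released by hot stream: Q = 273 × 0.850 × (39.8 − -6.99) = 10858 kJ/min
Energy balance on cold side (adiabatic exchanger): Q = ṁ_c·Cp_c·(T_c,out − T_c,in)
T_c,out = -14.0 + 10858/(192 × 1.71) = 19.07 °C

T_c,out = 19.1 °C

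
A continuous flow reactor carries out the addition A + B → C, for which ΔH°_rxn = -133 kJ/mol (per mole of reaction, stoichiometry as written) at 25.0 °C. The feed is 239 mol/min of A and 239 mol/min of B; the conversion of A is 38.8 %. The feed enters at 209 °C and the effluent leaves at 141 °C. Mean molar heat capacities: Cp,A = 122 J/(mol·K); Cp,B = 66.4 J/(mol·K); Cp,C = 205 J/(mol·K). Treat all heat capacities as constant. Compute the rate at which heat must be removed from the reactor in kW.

Extent of reaction ξ = 0.388 × 239 = 92.732 mol/min
Reaction term: ξ·ΔH°_rxn = 92.732 × -133 = -12333 kJ/min
Sensible, feed 209→25 °C: -8285.1 kJ/min
Outlet flows (mol/min): A 146.27, B 146.27, C 92.732
Sensible, products 25→141 °C: 5401.8 kJ/min
Q = ΔH = -15217 kJ/min = -253.61 kW
Heat removed = 253.61 kW

Q_out = 254 kW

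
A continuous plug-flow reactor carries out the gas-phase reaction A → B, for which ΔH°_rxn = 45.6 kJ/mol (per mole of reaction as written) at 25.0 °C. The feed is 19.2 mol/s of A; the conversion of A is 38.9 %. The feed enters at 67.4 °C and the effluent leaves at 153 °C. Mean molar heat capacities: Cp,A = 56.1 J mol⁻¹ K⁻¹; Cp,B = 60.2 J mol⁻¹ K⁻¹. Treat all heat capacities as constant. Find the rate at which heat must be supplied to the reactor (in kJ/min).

Q_in = 26200 kJ/min

Extent of reaction ξ = 0.389 × 19.2 = 7.4688 mol/s
Reaction term: ξ·ΔH°_rxn = 7.4688 × 45.6 = 340.58 kJ/s
Sensible, feed 67.4→25 °C: -45.67 kJ/s
Outlet flows (mol/s): A 11.731, B 7.4688
Sensible, products 25→153 °C: 141.79 kJ/s
Q = ΔH = 436.7 kJ/s = 436.7 kW
Heat supplied = 26202 kJ/min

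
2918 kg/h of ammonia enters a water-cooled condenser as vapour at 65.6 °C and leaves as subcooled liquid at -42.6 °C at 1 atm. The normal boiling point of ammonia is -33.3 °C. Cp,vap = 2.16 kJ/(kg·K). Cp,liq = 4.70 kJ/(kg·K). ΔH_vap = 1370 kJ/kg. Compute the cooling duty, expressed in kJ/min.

Q_c = 79100 kJ/min

vapour 65.6→-33.3 °C: -213.62 kJ/kg
condensation at -33.3 °C: -1370 kJ/kg
liquid -33.3→-42.6 °C: -43.71 kJ/kg
Δh = -213.62 + -1370 + -43.71 = -1627.3 kJ/kg
Q = ṁ·Δh = 2918 kg/h × -1627.3 kJ/kg = -4.7486e+06 kJ/h
|Q| = 1319 kW = 79143 kJ/min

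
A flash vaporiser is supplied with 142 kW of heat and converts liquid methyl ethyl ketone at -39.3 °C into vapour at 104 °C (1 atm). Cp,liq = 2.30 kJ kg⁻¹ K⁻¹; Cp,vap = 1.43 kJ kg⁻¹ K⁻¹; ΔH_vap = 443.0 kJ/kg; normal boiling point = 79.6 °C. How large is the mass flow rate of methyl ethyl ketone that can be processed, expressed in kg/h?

ṁ = 680 kg/h

Δh = 2.30×(79.6−-39.3) + 443.0 + 1.43×(104−79.6) = 751.36 kJ/kg
Q = 142 kW = 142 kJ/s = 511200 kJ/h
ṁ = Q/Δh = 511200 / 751.36 = 680.36 kg/h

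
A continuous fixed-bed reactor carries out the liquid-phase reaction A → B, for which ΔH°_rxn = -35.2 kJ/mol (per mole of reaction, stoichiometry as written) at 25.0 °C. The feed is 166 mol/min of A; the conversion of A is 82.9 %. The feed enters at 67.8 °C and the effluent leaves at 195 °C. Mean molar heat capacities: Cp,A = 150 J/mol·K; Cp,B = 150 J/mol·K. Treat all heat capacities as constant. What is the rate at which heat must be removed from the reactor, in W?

Extent of reaction ξ = 0.829 × 166 = 137.61 mol/min
Reaction term: ξ·ΔH°_rxn = 137.61 × -35.2 = -4844 kJ/min
Sensible, feed 67.8→25 °C: -1065.7 kJ/min
Outlet flows (mol/min): A 28.386, B 137.61
Sensible, products 25→195 °C: 4233 kJ/min
Q = ΔH = -1676.7 kJ/min = -27.946 kW
Heat removed = 27946 W

Q_out = 27900 W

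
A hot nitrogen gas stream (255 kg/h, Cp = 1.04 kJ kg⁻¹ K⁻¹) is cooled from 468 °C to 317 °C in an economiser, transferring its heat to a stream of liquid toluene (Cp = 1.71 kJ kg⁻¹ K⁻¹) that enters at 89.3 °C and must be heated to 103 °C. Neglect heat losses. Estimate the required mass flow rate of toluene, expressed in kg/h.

ṁ_c = 1710 kg/h

Heat released by hot stream: Q = 255 × 1.04 × (468 − 317) = 40045 kJ/h
Energy balance on cold side (adiabatic exchanger): Q = ṁ_c·Cp_c·(T_c,out − T_c,in)
ṁ_c = 40045 / [1.71 × (103 − 89.3)] = 1709.4 kg/h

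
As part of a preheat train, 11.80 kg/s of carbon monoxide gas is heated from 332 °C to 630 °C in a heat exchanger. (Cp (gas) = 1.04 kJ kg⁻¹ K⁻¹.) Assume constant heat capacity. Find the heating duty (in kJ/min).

Q = 219000 kJ/min

Q = ṁ·Cp·ΔT = 11.80 × 1.04 × (630 − 332) = 3657.1 kJ/s
Heating duty = 219420 kJ/min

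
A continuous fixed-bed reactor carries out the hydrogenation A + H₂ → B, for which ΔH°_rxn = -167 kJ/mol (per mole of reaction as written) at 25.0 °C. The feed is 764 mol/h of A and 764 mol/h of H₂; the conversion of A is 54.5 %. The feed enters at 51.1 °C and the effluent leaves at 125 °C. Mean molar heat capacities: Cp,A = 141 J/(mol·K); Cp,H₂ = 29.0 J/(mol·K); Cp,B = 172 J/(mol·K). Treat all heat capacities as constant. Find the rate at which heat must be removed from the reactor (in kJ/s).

Q_out = 16.6 kJ/s

Extent of reaction ξ = 0.545 × 764 = 416.38 mol/h
Reaction term: ξ·ΔH°_rxn = 416.38 × -167 = -69535 kJ/h
Sensible, feed 51.1→25 °C: -3389.9 kJ/h
Outlet flows (mol/h): A 347.62, H₂ 347.62, B 416.38
Sensible, products 25→125 °C: 13071 kJ/h
Q = ΔH = -59854 kJ/h = -16.626 kW
Heat removed = 16.626 kJ/s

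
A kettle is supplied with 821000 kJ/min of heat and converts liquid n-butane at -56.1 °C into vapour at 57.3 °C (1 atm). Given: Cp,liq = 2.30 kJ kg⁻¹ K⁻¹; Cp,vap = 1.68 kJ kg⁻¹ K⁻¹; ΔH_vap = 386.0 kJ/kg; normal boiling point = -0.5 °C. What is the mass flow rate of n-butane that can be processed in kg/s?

ṁ = 22.4 kg/s

Δh = 2.30×(-0.5−-56.1) + 386.0 + 1.68×(57.3−-0.5) = 610.98 kJ/kg
Q = 821000 kJ/min = 13683 kJ/s = 13683 kJ/s
ṁ = Q/Δh = 13683 / 610.98 = 22.396 kg/s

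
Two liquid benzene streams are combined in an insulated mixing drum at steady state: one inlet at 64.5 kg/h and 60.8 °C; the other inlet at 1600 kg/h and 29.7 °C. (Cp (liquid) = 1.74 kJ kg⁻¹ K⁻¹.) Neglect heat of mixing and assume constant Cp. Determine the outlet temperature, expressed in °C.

T_out = 30.9 °C

Energy balance with Q = 0: Σ ṁᵢCp,ᵢ(T_out − Tᵢ) = 0
Σ ṁᵢCp,ᵢTᵢ = 64.5×1.74×60.8 + 1600×1.74×29.7 = 89508
Σ ṁᵢCp,ᵢ = 64.5×1.74 + 1600×1.74 = 2896.2
T_out = 89508 / 2896.2 = 30.905 °C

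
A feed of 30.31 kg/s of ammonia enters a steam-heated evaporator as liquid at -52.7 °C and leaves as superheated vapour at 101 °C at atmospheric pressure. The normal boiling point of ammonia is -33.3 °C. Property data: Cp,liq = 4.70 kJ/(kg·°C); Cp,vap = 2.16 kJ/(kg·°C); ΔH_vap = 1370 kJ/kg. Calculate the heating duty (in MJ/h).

Q = 191000 MJ/h

liquid -52.7→-33.3 °C: 91.18 kJ/kg
vaporisation at -33.3 °C: 1370 kJ/kg
vapour -33.3→101 °C: 290.09 kJ/kg
Δh = 91.18 + 1370 + 290.09 = 1751.3 kJ/kg
Q = ṁ·Δh = 30.31 kg/s × 1751.3 kJ/kg = 53081 kJ/s
|Q| = 53081 kW = 191090 MJ/h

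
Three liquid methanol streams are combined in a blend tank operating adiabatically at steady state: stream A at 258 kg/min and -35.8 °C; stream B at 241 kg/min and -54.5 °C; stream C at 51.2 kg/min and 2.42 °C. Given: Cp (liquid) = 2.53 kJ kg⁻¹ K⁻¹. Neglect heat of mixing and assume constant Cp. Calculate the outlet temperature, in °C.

Adiabatic, steady state ⇒ Σ ṁᵢCp,ᵢ(T_out − Tᵢ) = 0
Σ ṁᵢCp,ᵢTᵢ = 258×2.53×-35.8 + 241×2.53×-54.5 + 51.2×2.53×2.42 = -56285
Σ ṁᵢCp,ᵢ = 258×2.53 + 241×2.53 + 51.2×2.53 = 1392
T_out = -56285 / 1392 = -40.434 °C

T_out = -40.4 °C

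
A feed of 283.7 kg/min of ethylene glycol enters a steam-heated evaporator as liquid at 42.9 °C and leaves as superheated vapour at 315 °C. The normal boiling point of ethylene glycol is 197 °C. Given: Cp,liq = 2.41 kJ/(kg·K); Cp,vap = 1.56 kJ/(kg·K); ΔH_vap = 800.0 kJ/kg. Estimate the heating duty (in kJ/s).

Q = 6410 kJ/s

liquid 42.9→197 °C: 371.38 kJ/kg
vaporisation at 197 °C: 800 kJ/kg
vapour 197→315 °C: 184.08 kJ/kg
Δh = 371.38 + 800 + 184.08 = 1355.5 kJ/kg
Q = ṁ·Δh = 283.7 kg/min × 1355.5 kJ/kg = 384540 kJ/min
|Q| = 6409.1 kW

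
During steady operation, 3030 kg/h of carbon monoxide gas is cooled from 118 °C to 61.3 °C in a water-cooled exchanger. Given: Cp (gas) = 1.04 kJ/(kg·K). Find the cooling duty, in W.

Q_c = 49600 W

Q = ṁ·Cp·ΔT = 3030 × 1.04 × (61.3 − 118) = -178670 kJ/h
Converting: 178670 / 3600 s = 49.631 kW
Cooling duty = 49631 W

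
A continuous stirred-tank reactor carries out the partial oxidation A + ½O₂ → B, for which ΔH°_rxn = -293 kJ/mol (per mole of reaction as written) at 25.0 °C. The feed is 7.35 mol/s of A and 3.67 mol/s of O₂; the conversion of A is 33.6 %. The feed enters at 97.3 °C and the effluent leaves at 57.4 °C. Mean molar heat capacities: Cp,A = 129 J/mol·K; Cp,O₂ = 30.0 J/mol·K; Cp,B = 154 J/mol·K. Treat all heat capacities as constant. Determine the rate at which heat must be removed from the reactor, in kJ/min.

Extent of reaction ξ = 0.336 × 7.35 = 2.4696 mol/s
Reaction term: ξ·ΔH°_rxn = 2.4696 × -293 = -723.59 kJ/s
Sensible, feed 97.3→25 °C: -76.511 kJ/s
Outlet flows (mol/s): A 4.8804, O₂ 2.4352, B 2.4696
Sensible, products 25→57.4 °C: 35.087 kJ/s
Q = ΔH = -765.02 kJ/s = -765.02 kW
Heat removed = 45901 kJ/min

Q_out = 45900 kJ/min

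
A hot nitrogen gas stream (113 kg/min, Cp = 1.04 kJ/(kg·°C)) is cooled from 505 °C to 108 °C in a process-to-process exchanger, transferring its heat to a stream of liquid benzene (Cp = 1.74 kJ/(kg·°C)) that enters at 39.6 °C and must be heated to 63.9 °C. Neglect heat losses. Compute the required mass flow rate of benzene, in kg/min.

Heat released by hot stream: Q = 113 × 1.04 × (505 − 108) = 46655 kJ/min
Energy balance on cold side (adiabatic exchanger): Q = ṁ_c·Cp_c·(T_c,out − T_c,in)
ṁ_c = 46655 / [1.74 × (63.9 − 39.6)] = 1103.4 kg/min

ṁ_c = 1100 kg/min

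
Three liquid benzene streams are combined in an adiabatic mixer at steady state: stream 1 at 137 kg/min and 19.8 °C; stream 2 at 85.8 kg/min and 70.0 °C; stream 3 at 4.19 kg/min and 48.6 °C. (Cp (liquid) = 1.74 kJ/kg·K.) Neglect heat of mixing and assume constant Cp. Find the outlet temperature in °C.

Energy balance with Q = 0: Σ ṁᵢCp,ᵢ(T_out − Tᵢ) = 0
Σ ṁᵢCp,ᵢTᵢ = 137×1.74×19.8 + 85.8×1.74×70.0 + 4.19×1.74×48.6 = 15525
Σ ṁᵢCp,ᵢ = 137×1.74 + 85.8×1.74 + 4.19×1.74 = 394.96
T_out = 15525 / 394.96 = 39.307 °C

T_out = 39.3 °C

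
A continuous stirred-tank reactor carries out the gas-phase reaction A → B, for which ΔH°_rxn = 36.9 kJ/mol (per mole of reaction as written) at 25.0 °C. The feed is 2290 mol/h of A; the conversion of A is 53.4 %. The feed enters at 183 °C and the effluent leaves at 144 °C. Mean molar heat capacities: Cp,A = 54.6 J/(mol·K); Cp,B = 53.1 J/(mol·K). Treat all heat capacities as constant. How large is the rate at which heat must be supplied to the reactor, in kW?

Extent of reaction ξ = 0.534 × 2290 = 1222.9 mol/h
Reaction term: ξ·ΔH°_rxn = 1222.9 × 36.9 = 45124 kJ/h
Sensible, feed 183→25 °C: -19755 kJ/h
Outlet flows (mol/h): A 1067.1, B 1222.9
Sensible, products 25→144 °C: 14661 kJ/h
Q = ΔH = 40029 kJ/h = 11.119 kW
Heat supplied = 11.119 kW

Q_in = 11.1 kW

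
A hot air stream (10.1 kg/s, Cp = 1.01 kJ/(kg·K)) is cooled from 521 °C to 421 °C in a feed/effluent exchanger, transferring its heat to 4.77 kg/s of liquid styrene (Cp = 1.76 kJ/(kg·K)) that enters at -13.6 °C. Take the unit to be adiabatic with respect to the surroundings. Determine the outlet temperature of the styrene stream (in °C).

Heat released by hot stream: Q = 10.1 × 1.01 × (521 − 421) = 1020.1 kJ/s
Energy balance on cold side (adiabatic exchanger): Q = ṁ_c·Cp_c·(T_c,out − T_c,in)
T_c,out = -13.6 + 1020.1/(4.77 × 1.76) = 107.91 °C

T_c,out = 108 °C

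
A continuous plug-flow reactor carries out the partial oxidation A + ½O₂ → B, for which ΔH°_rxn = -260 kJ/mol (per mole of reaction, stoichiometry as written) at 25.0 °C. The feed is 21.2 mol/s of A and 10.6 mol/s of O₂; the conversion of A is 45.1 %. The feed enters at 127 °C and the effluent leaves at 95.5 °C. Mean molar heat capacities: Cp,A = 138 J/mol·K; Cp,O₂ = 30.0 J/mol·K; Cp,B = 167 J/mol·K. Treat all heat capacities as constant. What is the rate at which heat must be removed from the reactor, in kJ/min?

Q_out = 155000 kJ/min

Extent of reaction ξ = 0.451 × 21.2 = 9.5612 mol/s
Reaction term: ξ·ΔH°_rxn = 9.5612 × -260 = -2485.9 kJ/s
Sensible, feed 127→25 °C: -330.85 kJ/s
Outlet flows (mol/s): A 11.639, O₂ 5.8194, B 9.5612
Sensible, products 25→95.5 °C: 238.11 kJ/s
Q = ΔH = -2578.6 kJ/s = -2578.6 kW
Heat removed = 154720 kJ/min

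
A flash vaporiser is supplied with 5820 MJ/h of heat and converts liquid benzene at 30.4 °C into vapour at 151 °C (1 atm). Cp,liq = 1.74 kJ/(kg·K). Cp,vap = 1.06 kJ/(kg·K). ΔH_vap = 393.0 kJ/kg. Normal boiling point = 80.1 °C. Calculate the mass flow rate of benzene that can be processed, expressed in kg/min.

Δh = 1.74×(80.1−30.4) + 393.0 + 1.06×(151−80.1) = 554.63 kJ/kg
Q = 5820 MJ/h = 1616.7 kJ/s = 97000 kJ/min
ṁ = Q/Δh = 97000 / 554.63 = 174.89 kg/min

ṁ = 175 kg/min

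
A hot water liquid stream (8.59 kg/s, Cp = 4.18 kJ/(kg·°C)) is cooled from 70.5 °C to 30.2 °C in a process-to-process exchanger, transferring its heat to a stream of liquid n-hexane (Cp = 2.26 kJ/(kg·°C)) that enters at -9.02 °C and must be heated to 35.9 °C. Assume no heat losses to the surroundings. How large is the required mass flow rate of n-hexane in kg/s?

ṁ_c = 14.3 kg/s

Heat released by hot stream: Q = 8.59 × 4.18 × (70.5 − 30.2) = 1447 kJ/s
Energy balance on cold side (adiabatic exchanger): Q = ṁ_c·Cp_c·(T_c,out − T_c,in)
ṁ_c = 1447 / [2.26 × (35.9 − -9.02)] = 14.254 kg/s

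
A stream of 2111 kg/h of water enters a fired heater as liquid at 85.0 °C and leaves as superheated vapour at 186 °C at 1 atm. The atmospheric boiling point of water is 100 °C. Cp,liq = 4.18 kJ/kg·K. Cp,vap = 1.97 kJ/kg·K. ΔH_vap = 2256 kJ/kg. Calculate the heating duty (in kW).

liquid 85.0→100 °C: 62.7 kJ/kg
vaporisation at 100 °C: 2256 kJ/kg
vapour 100→186 °C: 169.42 kJ/kg
Δh = 62.7 + 2256 + 169.42 = 2488.1 kJ/kg
Q = ṁ·Δh = 2111 kg/h × 2488.1 kJ/kg = 5.2524e+06 kJ/h
|Q| = 1459 kW

Q = 1460 kW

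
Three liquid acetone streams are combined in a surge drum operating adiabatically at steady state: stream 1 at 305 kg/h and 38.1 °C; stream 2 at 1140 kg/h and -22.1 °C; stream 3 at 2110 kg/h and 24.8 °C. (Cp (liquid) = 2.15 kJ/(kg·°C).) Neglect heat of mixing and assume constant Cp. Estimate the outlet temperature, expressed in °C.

T_out = 10.9 °C

Adiabatic, steady state ⇒ Σ ṁᵢCp,ᵢ(T_out − Tᵢ) = 0
T_out = Σ ṁᵢCp,ᵢTᵢ / Σ ṁᵢCp,ᵢ
      = 83322 / 7643.2 = 10.901 °C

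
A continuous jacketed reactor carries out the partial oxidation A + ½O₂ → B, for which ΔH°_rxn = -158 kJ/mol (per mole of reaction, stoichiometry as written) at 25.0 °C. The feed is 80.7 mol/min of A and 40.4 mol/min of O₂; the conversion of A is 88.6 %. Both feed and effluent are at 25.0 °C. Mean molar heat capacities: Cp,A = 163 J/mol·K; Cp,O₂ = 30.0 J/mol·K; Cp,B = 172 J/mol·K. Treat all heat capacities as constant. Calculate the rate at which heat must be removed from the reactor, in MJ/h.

Q_out = 678 MJ/h

Extent of reaction ξ = 0.886 × 80.7 = 71.5 mol/min
Reaction term: ξ·ΔH°_rxn = 71.5 × -158 = -11297 kJ/min
Q = ΔH = -11297 kJ/min = -188.28 kW
Heat removed = 677.82 MJ/h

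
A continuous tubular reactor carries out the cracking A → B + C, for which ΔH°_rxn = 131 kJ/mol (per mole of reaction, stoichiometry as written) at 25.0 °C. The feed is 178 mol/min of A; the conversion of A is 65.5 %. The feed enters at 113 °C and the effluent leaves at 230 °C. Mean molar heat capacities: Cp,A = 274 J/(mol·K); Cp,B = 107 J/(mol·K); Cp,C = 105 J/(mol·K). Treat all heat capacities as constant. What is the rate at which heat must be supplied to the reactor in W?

Q_in = 325000 W

Extent of reaction ξ = 0.655 × 178 = 116.59 mol/min
Reaction term: ξ·ΔH°_rxn = 116.59 × 131 = 15273 kJ/min
Sensible, feed 113→25 °C: -4291.9 kJ/min
Outlet flows (mol/min): A 61.41, B 116.59, C 116.59
Sensible, products 25→230 °C: 8516.4 kJ/min
Q = ΔH = 19498 kJ/min = 324.96 kW
Heat supplied = 324960 W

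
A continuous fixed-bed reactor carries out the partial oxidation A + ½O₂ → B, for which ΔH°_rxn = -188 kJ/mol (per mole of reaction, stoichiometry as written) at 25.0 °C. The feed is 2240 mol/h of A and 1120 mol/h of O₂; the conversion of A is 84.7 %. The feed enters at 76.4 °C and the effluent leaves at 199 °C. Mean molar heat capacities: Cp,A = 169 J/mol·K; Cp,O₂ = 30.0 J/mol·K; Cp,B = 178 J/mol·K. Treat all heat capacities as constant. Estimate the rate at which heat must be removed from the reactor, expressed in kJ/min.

Extent of reaction ξ = 0.847 × 2240 = 1897.3 mol/h
Reaction term: ξ·ΔH°_rxn = 1897.3 × -188 = -356690 kJ/h
Sensible, feed 76.4→25 °C: -21185 kJ/h
Outlet flows (mol/h): A 342.72, O₂ 171.36, B 1897.3
Sensible, products 25→199 °C: 69735 kJ/h
Q = ΔH = -308140 kJ/h = -85.594 kW
Heat removed = 5135.6 kJ/min

Q_out = 5140 kJ/min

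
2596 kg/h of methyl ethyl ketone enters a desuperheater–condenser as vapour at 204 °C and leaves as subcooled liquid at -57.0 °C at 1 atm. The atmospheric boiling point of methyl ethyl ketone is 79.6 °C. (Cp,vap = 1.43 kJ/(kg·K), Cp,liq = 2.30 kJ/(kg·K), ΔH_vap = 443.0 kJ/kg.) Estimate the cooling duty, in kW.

vapour 204→79.6 °C: -177.89 kJ/kg
condensation at 79.6 °C: -443 kJ/kg
liquid 79.6→-57.0 °C: -314.18 kJ/kg
Δh = -177.89 + -443 + -314.18 = -935.07 kJ/kg
Q = ṁ·Δh = 2596 kg/h × -935.07 kJ/kg = -2.4274e+06 kJ/h
|Q| = 674.29 kW

Q_c = 674 kW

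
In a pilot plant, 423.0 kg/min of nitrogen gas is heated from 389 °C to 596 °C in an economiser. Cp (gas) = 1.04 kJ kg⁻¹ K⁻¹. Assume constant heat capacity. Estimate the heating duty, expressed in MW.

Q = 1.52 MW

Q = ṁ·Cp·ΔT = 423.0 × 1.04 × (596 − 389) = 91063 kJ/min
Converting: 91063 / 60 s = 1517.7 kW
Heating duty = 1.5177 MW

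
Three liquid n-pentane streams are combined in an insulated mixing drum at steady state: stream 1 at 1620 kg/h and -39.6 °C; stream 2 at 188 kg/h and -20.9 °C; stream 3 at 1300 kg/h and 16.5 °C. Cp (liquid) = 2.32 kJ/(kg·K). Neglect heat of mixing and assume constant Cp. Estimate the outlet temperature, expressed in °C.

T_out = -15.0 °C

No heat crosses the boundary, so H_out = H_in.
Σ ṁᵢCp,ᵢTᵢ = 1620×2.32×-39.6 + 188×2.32×-20.9 + 1300×2.32×16.5 = -108180
Σ ṁᵢCp,ᵢ = 1620×2.32 + 188×2.32 + 1300×2.32 = 7210.6
T_out = -108180 / 7210.6 = -15.004 °C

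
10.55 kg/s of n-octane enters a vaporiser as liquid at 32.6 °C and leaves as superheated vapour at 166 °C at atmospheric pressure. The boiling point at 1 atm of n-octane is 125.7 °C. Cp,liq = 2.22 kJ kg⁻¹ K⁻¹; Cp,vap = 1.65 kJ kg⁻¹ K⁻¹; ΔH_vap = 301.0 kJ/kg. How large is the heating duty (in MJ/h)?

liquid 32.6→125.7 °C: 206.68 kJ/kg
vaporisation at 125.7 °C: 301 kJ/kg
vapour 125.7→166 °C: 66.495 kJ/kg
Δh = 206.68 + 301 + 66.495 = 574.18 kJ/kg
Q = ṁ·Δh = 10.55 kg/s × 574.18 kJ/kg = 6057.6 kJ/s
|Q| = 6057.6 kW = 21807 MJ/h

Q = 21800 MJ/h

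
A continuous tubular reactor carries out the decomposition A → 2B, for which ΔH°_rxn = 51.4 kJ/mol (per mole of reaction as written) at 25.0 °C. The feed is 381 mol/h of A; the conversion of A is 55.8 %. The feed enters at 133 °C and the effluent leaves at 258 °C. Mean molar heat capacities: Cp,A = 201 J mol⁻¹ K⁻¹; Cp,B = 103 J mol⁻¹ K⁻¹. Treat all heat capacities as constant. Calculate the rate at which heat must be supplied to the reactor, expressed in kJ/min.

Extent of reaction ξ = 0.558 × 381 = 212.6 mol/h
Reaction term: ξ·ΔH°_rxn = 212.6 × 51.4 = 10928 kJ/h
Sensible, feed 133→25 °C: -8270.7 kJ/h
Outlet flows (mol/h): A 168.4, B 425.2
Sensible, products 25→258 °C: 18091 kJ/h
Q = ΔH = 20748 kJ/h = 5.7633 kW
Heat supplied = 345.8 kJ/min

Q_in = 346 kJ/min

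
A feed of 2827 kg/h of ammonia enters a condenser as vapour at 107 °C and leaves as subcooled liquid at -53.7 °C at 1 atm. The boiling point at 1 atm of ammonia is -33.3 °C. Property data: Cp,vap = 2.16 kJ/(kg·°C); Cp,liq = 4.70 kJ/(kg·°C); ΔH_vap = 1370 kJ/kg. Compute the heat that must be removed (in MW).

Q_c = 1.39 MW

vapour 107→-33.3 °C: -303.05 kJ/kg
condensation at -33.3 °C: -1370 kJ/kg
liquid -33.3→-53.7 °C: -95.88 kJ/kg
Δh = -303.05 + -1370 + -95.88 = -1768.9 kJ/kg
Q = ṁ·Δh = 2827 kg/h × -1768.9 kJ/kg = -5.0008e+06 kJ/h
|Q| = 1389.1 kW = 1.3891 MW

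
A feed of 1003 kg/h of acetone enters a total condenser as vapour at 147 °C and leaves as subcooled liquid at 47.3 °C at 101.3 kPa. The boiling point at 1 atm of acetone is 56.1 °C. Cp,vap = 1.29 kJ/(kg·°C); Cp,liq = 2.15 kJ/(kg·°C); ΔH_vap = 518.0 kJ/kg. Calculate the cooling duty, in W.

vapour 147→56.1 °C: -117.26 kJ/kg
condensation at 56.1 °C: -518 kJ/kg
liquid 56.1→47.3 °C: -18.92 kJ/kg
Δh = -117.26 + -518 + -18.92 = -654.18 kJ/kg
Q = ṁ·Δh = 1003 kg/h × -654.18 kJ/kg = -656140 kJ/h
|Q| = 182.26 kW = 182260 W

Q_c = 182000 W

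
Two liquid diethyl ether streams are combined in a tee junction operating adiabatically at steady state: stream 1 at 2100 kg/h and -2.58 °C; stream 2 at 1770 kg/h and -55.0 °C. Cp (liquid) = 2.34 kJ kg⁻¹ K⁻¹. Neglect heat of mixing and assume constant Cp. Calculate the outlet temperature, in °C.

Adiabatic, steady state ⇒ Σ ṁᵢCp,ᵢ(T_out − Tᵢ) = 0
Σ ṁᵢCp,ᵢTᵢ = 2100×2.34×-2.58 + 1770×2.34×-55.0 = -240480
Σ ṁᵢCp,ᵢ = 2100×2.34 + 1770×2.34 = 9055.8
T_out = -240480 / 9055.8 = -26.555 °C

T_out = -26.6 °C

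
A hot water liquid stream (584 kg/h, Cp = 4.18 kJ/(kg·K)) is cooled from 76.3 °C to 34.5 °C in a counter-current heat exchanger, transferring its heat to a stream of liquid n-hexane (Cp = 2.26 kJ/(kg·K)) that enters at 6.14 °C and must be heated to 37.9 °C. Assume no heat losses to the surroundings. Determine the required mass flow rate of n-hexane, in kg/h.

ṁ_c = 1420 kg/h

Heat released by hot stream: Q = 584 × 4.18 × (76.3 − 34.5) = 102040 kJ/h
Energy balance on cold side (adiabatic exchanger): Q = ṁ_c·Cp_c·(T_c,out − T_c,in)
ṁ_c = 102040 / [2.26 × (37.9 − 6.14)] = 1421.6 kg/h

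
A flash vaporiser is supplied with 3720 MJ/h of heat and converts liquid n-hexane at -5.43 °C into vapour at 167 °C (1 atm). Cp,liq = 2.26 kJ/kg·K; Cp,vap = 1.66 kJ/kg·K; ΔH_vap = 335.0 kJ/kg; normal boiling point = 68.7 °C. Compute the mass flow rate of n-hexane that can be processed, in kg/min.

Δh = 2.26×(68.7−-5.43) + 335.0 + 1.66×(167−68.7) = 665.71 kJ/kg
Q = 3720 MJ/h = 1033.3 kJ/s = 62000 kJ/min
ṁ = Q/Δh = 62000 / 665.71 = 93.133 kg/min

ṁ = 93.1 kg/min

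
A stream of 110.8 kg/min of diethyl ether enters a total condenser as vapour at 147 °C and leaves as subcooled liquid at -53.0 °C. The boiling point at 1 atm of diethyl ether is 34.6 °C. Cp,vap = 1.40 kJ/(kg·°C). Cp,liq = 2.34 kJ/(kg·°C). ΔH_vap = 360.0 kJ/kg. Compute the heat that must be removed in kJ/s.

Q_c = 1330 kJ/s

vapour 147→34.6 °C: -157.36 kJ/kg
condensation at 34.6 °C: -360 kJ/kg
liquid 34.6→-53.0 °C: -204.98 kJ/kg
Δh = -157.36 + -360 + -204.98 = -722.34 kJ/kg
Q = ṁ·Δh = 110.8 kg/min × -722.34 kJ/kg = -80036 kJ/min
|Q| = 1333.9 kW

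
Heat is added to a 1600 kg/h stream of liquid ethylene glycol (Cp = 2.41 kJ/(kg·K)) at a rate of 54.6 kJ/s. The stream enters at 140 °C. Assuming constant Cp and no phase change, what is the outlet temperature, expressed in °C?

Q = 54.6 kJ/s = 196560 kJ/h
ΔT = Q/(ṁ·Cp) = 196560/(1600×2.41) = 50.975 K
T_out = 140 + 50.975 = 190.98 °C

T_out = 191 °C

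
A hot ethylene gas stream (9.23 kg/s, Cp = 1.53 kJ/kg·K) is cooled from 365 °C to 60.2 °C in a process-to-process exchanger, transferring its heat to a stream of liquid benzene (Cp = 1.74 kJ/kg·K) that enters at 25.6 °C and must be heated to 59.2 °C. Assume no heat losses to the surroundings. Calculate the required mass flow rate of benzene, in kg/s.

Heat released by hot stream: Q = 9.23 × 1.53 × (365 − 60.2) = 4304.4 kJ/s
Energy balance on cold side (adiabatic exchanger): Q = ṁ_c·Cp_c·(T_c,out − T_c,in)
ṁ_c = 4304.4 / [1.74 × (59.2 − 25.6)] = 73.624 kg/s

ṁ_c = 73.6 kg/s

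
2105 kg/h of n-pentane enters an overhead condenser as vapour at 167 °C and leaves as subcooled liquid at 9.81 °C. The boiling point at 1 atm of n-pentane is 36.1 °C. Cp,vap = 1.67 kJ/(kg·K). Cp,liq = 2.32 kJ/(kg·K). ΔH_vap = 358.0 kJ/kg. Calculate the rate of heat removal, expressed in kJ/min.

Q_c = 22400 kJ/min

vapour 167→36.1 °C: -218.6 kJ/kg
condensation at 36.1 °C: -358 kJ/kg
liquid 36.1→9.81 °C: -60.993 kJ/kg
Δh = -218.6 + -358 + -60.993 = -637.6 kJ/kg
Q = ṁ·Δh = 2105 kg/h × -637.6 kJ/kg = -1.3421e+06 kJ/h
|Q| = 372.82 kW = 22369 kJ/min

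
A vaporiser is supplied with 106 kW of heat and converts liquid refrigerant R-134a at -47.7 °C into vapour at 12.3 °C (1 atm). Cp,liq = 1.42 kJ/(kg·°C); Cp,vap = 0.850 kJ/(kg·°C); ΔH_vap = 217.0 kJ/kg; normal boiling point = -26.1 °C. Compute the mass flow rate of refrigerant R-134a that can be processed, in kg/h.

ṁ = 1360 kg/h

Δh = 1.42×(-26.1−-47.7) + 217.0 + 0.850×(12.3−-26.1) = 280.31 kJ/kg
Q = 106 kW = 106 kJ/s = 381600 kJ/h
ṁ = Q/Δh = 381600 / 280.31 = 1361.3 kg/h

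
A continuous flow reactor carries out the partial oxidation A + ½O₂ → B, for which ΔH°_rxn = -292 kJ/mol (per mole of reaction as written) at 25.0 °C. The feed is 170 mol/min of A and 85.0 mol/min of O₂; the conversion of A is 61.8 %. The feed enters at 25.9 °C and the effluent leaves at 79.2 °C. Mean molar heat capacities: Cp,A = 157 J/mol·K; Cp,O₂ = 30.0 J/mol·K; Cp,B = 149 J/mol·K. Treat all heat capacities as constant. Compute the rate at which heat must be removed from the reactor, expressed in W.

Q_out = 487000 W

Extent of reaction ξ = 0.618 × 170 = 105.06 mol/min
Reaction term: ξ·ΔH°_rxn = 105.06 × -292 = -30678 kJ/min
Sensible, feed 25.9→25 °C: -26.316 kJ/min
Outlet flows (mol/min): A 64.94, O₂ 32.47, B 105.06
Sensible, products 25→79.2 °C: 1453.8 kJ/min
Q = ΔH = -29250 kJ/min = -487.5 kW
Heat removed = 487500 W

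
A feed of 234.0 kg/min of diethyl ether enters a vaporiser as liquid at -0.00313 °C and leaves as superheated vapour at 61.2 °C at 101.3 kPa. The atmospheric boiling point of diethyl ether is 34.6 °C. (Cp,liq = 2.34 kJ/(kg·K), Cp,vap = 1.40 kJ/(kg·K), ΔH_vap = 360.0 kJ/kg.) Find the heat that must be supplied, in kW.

liquid -0.00313→34.6 °C: 80.971 kJ/kg
vaporisation at 34.6 °C: 360 kJ/kg
vapour 34.6→61.2 °C: 37.24 kJ/kg
Δh = 80.971 + 360 + 37.24 = 478.21 kJ/kg
Q = ṁ·Δh = 234.0 kg/min × 478.21 kJ/kg = 111900 kJ/min
|Q| = 1865 kW

Q = 1870 kW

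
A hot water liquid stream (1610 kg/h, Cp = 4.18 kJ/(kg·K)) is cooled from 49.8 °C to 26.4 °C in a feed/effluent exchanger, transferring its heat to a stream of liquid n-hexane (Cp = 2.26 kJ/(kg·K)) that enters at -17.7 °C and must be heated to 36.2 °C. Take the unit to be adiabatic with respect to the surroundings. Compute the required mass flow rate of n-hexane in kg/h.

ṁ_c = 1290 kg/h

Heat released by hot stream: Q = 1610 × 4.18 × (49.8 − 26.4) = 157480 kJ/h
Energy balance on cold side (adiabatic exchanger): Q = ṁ_c·Cp_c·(T_c,out − T_c,in)
ṁ_c = 157480 / [2.26 × (36.2 − -17.7)] = 1292.8 kg/h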